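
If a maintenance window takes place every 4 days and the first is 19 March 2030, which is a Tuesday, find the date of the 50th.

The 50th occurrence is 49 intervals after the first: 49 × 4 = 196 days after 19 March 2030.
March has 31 days — 12 days to the end of March leaves 184.
April has 30 days (154 left).
May has 31 days (123 left).
June has 30 days (93 left).
July has 31 days (62 left).
August has 31 days (31 left).
September has 30 days (1 left).
1 day into October → 1 October 2030.

1 October 2030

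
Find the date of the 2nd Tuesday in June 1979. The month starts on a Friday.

1979-06-12

June 1979 begins on a Friday, so the first Tuesday is June 5 (4 days later).
The 2nd Tuesday is 1 weeks later: 5 + 7 = 12.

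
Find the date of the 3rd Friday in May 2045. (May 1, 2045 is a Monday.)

2045-05-19

May 2045 begins on a Monday, so the first Friday is May 5 (4 days later).
The 3rd Friday is 2 weeks later: 5 + 14 = 19.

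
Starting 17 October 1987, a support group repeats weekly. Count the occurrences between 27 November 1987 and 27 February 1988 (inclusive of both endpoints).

14

Occurrences land 7·i days after 17 October 1987 for i = 0, 1, 2, …
27 November 1987 is 41 days after the start; 41 ÷ 7 = 5 remainder 6; since the remainder is 6, round up to i = 6. First occurrence in the window: #7 on 28 November 1987 (6×7 = 42 days in).
27 February 1988 is 133 days after the start; 133 ÷ 7 = 19 remainder 0. Last occurrence in the window: #20 on 27 February 1988.
Occurrences #7 through #20: 14 in total.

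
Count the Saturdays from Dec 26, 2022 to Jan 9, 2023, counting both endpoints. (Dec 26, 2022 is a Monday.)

Dec 26, 2022 is a Monday; the first Saturday on or after it is Dec 31, 2022 (5 days later).
From Dec 31, 2022 to Jan 9, 2023: 0 + 9 = 9 days (rest of Dec, Jan).
9 ÷ 7 = 1 full weeks with remainder 2, so 1 more Saturdays after the first → 2.

2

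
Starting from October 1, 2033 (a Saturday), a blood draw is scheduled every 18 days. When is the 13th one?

May 5, 2034

The 13th occurrence is 12 intervals after the first: 12 × 18 = 216 days after October 1, 2033.
October has 31 days — 30 days to the end of October leaves 186.
November has 30 days (156 left).
December has 31 days (125 left).
January has 31 days (94 left).
February has 28 days (66 left).
March has 31 days (35 left).
April has 30 days (5 left).
5 days into May → May 5, 2034.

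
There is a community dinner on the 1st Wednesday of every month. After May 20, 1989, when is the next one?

May 1989 starts on a Monday, so its 1st Wednesday is May 3, 1989 (2 days in).
That is not after May 20, 1989, so look at Jun 1989.
Jun 1989 starts on a Thursday, so its 1st Wednesday is Jun 7, 1989 (6 days in).

Jun 7, 1989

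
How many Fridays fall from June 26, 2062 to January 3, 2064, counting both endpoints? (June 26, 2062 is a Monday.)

79

June 26, 2062 is a Monday; the first Friday on or after it is June 30, 2062 (4 days later).
From June 30, 2062 to January 3, 2064: 184 + 365 + 3 = 552 days (rest of 2062, 2063, to January 3, 2064 in 2064).
552 ÷ 7 = 78 full weeks with remainder 6, so 78 more Fridays after the first → 79.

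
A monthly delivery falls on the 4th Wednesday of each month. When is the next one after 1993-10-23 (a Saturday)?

1993-10-27

October 1993 starts on a Friday; its first Wednesday is the 6th, so the 4th Wednesday is the 27th — 1993-10-27.
1993-10-27 is after 1993-10-23, so that is the next one.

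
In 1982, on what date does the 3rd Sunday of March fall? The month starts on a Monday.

March 1982 begins on a Monday, so the first Sunday is March 7 (6 days later).
The 3rd Sunday is 2 weeks later: 7 + 14 = 21.

1982-03-21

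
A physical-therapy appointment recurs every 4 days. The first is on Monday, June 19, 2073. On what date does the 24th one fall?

The 24th occurrence is 23 intervals after the first: 23 × 4 = 92 days after June 19, 2073.
June has 30 days — 11 days to the end of June leaves 81.
July has 31 days (50 left).
August has 31 days (19 left).
19 days into September → September 19, 2073.

September 19, 2073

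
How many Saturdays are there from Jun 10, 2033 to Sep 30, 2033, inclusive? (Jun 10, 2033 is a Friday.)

Jun 10, 2033 is a Friday; the first Saturday on or after it is Jun 11, 2033 (1 day later).
From Jun 11, 2033 to Sep 30, 2033: 19 + 31 + 31 + 30 = 111 days (rest of Jun, Jul, Aug, Sep).
111 ÷ 7 = 15 full weeks with remainder 6, so 15 more Saturdays after the first → 16.

16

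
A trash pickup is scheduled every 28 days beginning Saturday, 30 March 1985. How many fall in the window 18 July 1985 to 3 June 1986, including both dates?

12

Occurrences land 28·i days after 30 March 1985 for i = 0, 1, 2, …
18 July 1985 is 110 days after the start; 110 ÷ 28 = 3 remainder 26; since the remainder is 26, round up to i = 4. First occurrence in the window: #5 on 20 July 1985 (4×28 = 112 days in).
3 June 1986 is 430 days after the start; 430 ÷ 28 = 15 remainder 10. Last occurrence in the window: #16 on 24 May 1986.
Occurrences #5 through #16: 12 in total.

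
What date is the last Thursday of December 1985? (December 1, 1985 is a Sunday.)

December 26, 1985

December 1985 begins on a Sunday, so the first Thursday is December 5 (4 days later).
December 1985 has 31 days. Adding weeks: 5, 12, 19, 26 — the last one ≤ 31 is the 26th.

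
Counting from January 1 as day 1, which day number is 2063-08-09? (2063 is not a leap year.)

221

Days in months before August: 31 + 28 + 31 + 30 + 31 + 30 + 31 = 212.
Plus 9 days into August → day 221.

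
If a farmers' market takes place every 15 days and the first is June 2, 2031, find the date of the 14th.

The 14th occurrence is 13 intervals after the first: 13 × 15 = 195 days after June 2, 2031.
June has 30 days — 28 days to the end of June leaves 167.
July has 31 days (136 left).
August has 31 days (105 left).
September has 30 days (75 left).
October has 31 days (44 left).
November has 30 days (14 left).
14 days into December → December 14, 2031.

December 14, 2031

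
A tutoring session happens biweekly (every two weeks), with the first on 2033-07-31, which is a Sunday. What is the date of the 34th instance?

2034-11-05

The 34th occurrence is 33 intervals after the first: 33 × 14 = 462 days after 2033-07-31.
July has 31 days — 0 days to the end of July leaves 462.
From end of July to end of 2033 is 153 days (309 left).
January has 31 days (278 left).
February has 28 days (250 left).
March has 31 days (219 left).
April has 30 days (189 left).
May has 31 days (158 left).
June has 30 days (128 left).
July has 31 days (97 left).
August has 31 days (66 left).
September has 30 days (36 left).
October has 31 days (5 left).
5 days into November → 2034-11-05.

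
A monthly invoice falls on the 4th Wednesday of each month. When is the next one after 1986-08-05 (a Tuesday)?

August 1986 starts on a Friday; its first Wednesday is the 6th, so the 4th Wednesday is the 27th — 1986-08-27.
1986-08-27 is after 1986-08-05, so that is the next one.

1986-08-27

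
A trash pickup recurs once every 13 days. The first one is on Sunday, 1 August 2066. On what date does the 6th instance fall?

The 6th occurrence is 5 intervals after the first: 5 × 13 = 65 days after 1 August 2066.
August has 31 days — 30 days to the end of August leaves 35.
September has 30 days (5 left).
5 days into October → 5 October 2066.

5 October 2066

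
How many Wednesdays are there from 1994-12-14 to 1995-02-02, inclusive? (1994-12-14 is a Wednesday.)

8

1994-12-14 is a Wednesday; the first Wednesday on or after it is 1994-12-14.
From 1994-12-14 to 1995-02-02: 17 + 31 + 2 = 50 days (rest of December, January, February).
50 ÷ 7 = 7 full weeks with remainder 1, so 7 more Wednesdays after the first → 8.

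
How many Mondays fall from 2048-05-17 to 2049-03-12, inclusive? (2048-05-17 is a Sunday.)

43

2048-05-17 is a Sunday; the first Monday on or after it is 2048-05-18 (1 day later).
From 2048-05-18 to 2049-03-12: 13 + 30 + 31 + 31 + 30 + 31 + 30 + 31 + 31 + 28 + 12 = 298 days (rest of May, June, July, August, September, October, November, December, January, February, March).
298 ÷ 7 = 42 full weeks with remainder 4, so 42 more Mondays after the first → 43.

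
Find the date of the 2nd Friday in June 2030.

14 June 2030

The first Friday of June 2030 is June 7.
The 2nd Friday is 1 weeks later: 7 + 7 = 14.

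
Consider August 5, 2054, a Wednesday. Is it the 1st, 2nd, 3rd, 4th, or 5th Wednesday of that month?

Day 5 falls in week ⌈5/7⌉ of the month.
Days 1–7 hold the 1st Wednesday, 8–14 the 2nd, 15–21 the 3rd, 22–28 the 4th, 29–31 the 5th.
5 is in the range for the 1st.

1st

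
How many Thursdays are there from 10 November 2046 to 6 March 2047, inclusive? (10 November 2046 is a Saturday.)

10 November 2046 is a Saturday; the first Thursday on or after it is 15 November 2046 (5 days later).
From 15 November 2046 to 6 March 2047: 15 + 31 + 31 + 28 + 6 = 111 days (rest of November, December, January, February, March).
111 ÷ 7 = 15 full weeks with remainder 6, so 15 more Thursdays after the first → 16.

16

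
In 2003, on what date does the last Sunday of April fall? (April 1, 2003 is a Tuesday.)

April 2003 begins on a Tuesday, so the first Sunday is April 6 (5 days later).
April 2003 has 30 days. Adding weeks: 6, 13, 20, 27 — the last one ≤ 30 is the 27th.

2003-04-27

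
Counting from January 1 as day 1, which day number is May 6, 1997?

Days in months before May: 31 + 28 + 31 + 30 = 120.
Plus 6 days into May → day 126.

126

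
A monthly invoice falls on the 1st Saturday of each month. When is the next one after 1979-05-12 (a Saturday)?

May 1979 starts on a Tuesday, so its 1st Saturday is 1979-05-05 (4 days in).
That is not after 1979-05-12, so look at June 1979.
June 1979 starts on a Friday, so its 1st Saturday is 1979-06-02 (1 day in).

1979-06-02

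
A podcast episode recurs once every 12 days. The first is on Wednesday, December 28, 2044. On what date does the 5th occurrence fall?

February 14, 2045

The 5th occurrence is 4 intervals after the first: 4 × 12 = 48 days after December 28, 2044.
December has 31 days — 3 days to the end of December leaves 45.
January has 31 days (14 left).
14 days into February → February 14, 2045.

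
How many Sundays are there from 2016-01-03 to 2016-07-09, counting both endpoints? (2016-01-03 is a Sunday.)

2016-01-03 is a Sunday; the first Sunday on or after it is 2016-01-03.
From 2016-01-03 to 2016-07-09: 28 + 29 + 31 + 30 + 31 + 30 + 9 = 188 days (rest of January, February, March, April, May, June, July).
188 ÷ 7 = 26 full weeks with remainder 6, so 26 more Sundays after the first → 27.

27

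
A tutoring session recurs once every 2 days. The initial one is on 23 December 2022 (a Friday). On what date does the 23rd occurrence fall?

5 February 2023

The 23rd occurrence is 22 intervals after the first: 22 × 2 = 44 days after 23 December 2022.
December has 31 days — 8 days to the end of December leaves 36.
January has 31 days (5 left).
5 days into February → 5 February 2023.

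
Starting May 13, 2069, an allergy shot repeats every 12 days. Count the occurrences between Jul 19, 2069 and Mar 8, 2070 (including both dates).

19

Occurrences land 12·i days after May 13, 2069 for i = 0, 1, 2, …
Jul 19, 2069 is 67 days after the start; 67 ÷ 12 = 5 remainder 7; since the remainder is 7, round up to i = 6. First occurrence in the window: #7 on Jul 24, 2069 (6×12 = 72 days in).
Mar 8, 2070 is 299 days after the start; 299 ÷ 12 = 24 remainder 11. Last occurrence in the window: #25 on Feb 25, 2070.
Occurrences #7 through #25: 19 in total.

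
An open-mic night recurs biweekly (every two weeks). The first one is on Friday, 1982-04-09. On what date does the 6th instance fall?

1982-06-18

The 6th occurrence is 5 intervals after the first: 5 × 14 = 70 days after 1982-04-09.
April has 30 days — 21 days to the end of April leaves 49.
May has 31 days (18 left).
18 days into June → 1982-06-18.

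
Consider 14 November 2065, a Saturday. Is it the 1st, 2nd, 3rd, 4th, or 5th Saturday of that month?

Day 14 falls in week ⌈14/7⌉ of the month.
Days 1–7 hold the 1st Saturday, 8–14 the 2nd, 15–21 the 3rd, 22–28 the 4th, 29–31 the 5th.
14 is in the range for the 2nd.

2nd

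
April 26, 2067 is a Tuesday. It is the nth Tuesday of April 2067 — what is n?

4th

Day 26 falls in week ⌈26/7⌉ of the month.
Days 1–7 hold the 1st Tuesday, 8–14 the 2nd, 15–21 the 3rd, 22–28 the 4th, 29–31 the 5th.
26 is in the range for the 4th.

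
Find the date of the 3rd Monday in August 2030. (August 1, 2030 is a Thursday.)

August 2030 begins on a Thursday, so the first Monday is August 5 (4 days later).
The 3rd Monday is 2 weeks later: 5 + 14 = 19.

19 August 2030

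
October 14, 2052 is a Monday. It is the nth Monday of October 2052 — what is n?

Day 14 falls in week ⌈14/7⌉ of the month.
Days 1–7 hold the 1st Monday, 8–14 the 2nd, 15–21 the 3rd, 22–28 the 4th, 29–31 the 5th.
14 is in the range for the 2nd.

2nd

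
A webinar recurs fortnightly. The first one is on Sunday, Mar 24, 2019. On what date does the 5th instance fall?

The 5th occurrence is 4 intervals after the first: 4 × 14 = 56 days after Mar 24, 2019.
Mar has 31 days — 7 days to the end of Mar leaves 49.
Apr has 30 days (19 left).
19 days into May → May 19, 2019.

May 19, 2019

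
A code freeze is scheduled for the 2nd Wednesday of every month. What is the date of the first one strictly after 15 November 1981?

November 1981 starts on a Sunday; its first Wednesday is the 4th, so the 2nd Wednesday is the 11th — 11 November 1981.
That is not after 15 November 1981, so look at December 1981.
December 1981 starts on a Tuesday; its first Wednesday is the 2nd, so the 2nd Wednesday is the 9th — 9 December 1981.

9 December 1981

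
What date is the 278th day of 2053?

2053-10-05

January has 31 days (278 − 31 = 247 remain).
February has 28 days (247 − 28 = 219 remain).
March has 31 days (219 − 31 = 188 remain).
April has 30 days (188 − 30 = 158 remain).
May has 31 days (158 − 31 = 127 remain).
June has 30 days (127 − 30 = 97 remain).
July has 31 days (97 − 31 = 66 remain).
August has 31 days (66 − 31 = 35 remain).
September has 30 days (35 − 30 = 5 remain).
5 into October → October 5.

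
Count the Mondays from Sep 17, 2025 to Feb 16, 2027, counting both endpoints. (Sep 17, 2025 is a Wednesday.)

74

Sep 17, 2025 is a Wednesday; the first Monday on or after it is Sep 22, 2025 (5 days later).
From Sep 22, 2025 to Feb 16, 2027: 100 + 365 + 47 = 512 days (rest of 2025, 2026, to Feb 16, 2027 in 2027).
512 ÷ 7 = 73 full weeks with remainder 1, so 73 more Mondays after the first → 74.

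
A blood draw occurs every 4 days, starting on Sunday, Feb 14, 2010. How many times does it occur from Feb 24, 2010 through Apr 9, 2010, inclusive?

Occurrences land 4·i days after Feb 14, 2010 for i = 0, 1, 2, …
Feb 24, 2010 is 10 days after the start; 10 ÷ 4 = 2 remainder 2; since the remainder is 2, round up to i = 3. First occurrence in the window: #4 on Feb 26, 2010 (3×4 = 12 days in).
Apr 9, 2010 is 54 days after the start; 54 ÷ 4 = 13 remainder 2. Last occurrence in the window: #14 on Apr 7, 2010.
Occurrences #4 through #14: 11 in total.

11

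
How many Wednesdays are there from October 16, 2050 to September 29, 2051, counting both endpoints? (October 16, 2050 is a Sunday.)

50

October 16, 2050 is a Sunday; the first Wednesday on or after it is October 19, 2050 (3 days later).
From October 19, 2050 to September 29, 2051: 73 + 272 = 345 days (rest of 2050, to September 29, 2051 in 2051).
345 ÷ 7 = 49 full weeks with remainder 2, so 49 more Wednesdays after the first → 50.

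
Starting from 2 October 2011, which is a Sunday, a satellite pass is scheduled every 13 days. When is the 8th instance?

The 8th occurrence is 7 intervals after the first: 7 × 13 = 91 days after 2 October 2011.
October has 31 days — 29 days to the end of October leaves 62.
November has 30 days (32 left).
December has 31 days (1 left).
1 day into January → 1 January 2012.

1 January 2012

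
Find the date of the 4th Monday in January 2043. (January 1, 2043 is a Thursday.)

26 January 2043

January 2043 begins on a Thursday, so the first Monday is January 5 (4 days later).
The 4th Monday is 3 weeks later: 5 + 21 = 26.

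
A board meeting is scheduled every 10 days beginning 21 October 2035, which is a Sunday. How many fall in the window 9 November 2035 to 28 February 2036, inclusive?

Occurrences land 10·i days after 21 October 2035 for i = 0, 1, 2, …
9 November 2035 is 19 days after the start; 19 ÷ 10 = 1 remainder 9; since the remainder is 9, round up to i = 2. First occurrence in the window: #3 on 10 November 2035 (2×10 = 20 days in).
28 February 2036 is 130 days after the start; 130 ÷ 10 = 13 remainder 0. Last occurrence in the window: #14 on 28 February 2036.
Occurrences #3 through #14: 12 in total.

12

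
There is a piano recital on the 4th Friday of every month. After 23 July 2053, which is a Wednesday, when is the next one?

25 July 2053

July 2053 starts on a Tuesday; its first Friday is the 4th, so the 4th Friday is the 25th — 25 July 2053.
25 July 2053 is after 23 July 2053, so that is the next one.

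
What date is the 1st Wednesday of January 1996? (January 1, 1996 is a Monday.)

January 1996 begins on a Monday, so the first Wednesday is January 3 (2 days later).

1996-01-03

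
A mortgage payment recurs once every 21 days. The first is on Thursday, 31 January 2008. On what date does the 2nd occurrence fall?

The 2nd occurrence is 1 interval after the first: 1 × 21 = 21 days after 31 January 2008.
January has 31 days — 0 days to the end of January leaves 21.
21 days into February → 21 February 2008.

21 February 2008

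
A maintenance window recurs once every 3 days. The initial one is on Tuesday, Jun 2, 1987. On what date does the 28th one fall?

Aug 22, 1987

The 28th occurrence is 27 intervals after the first: 27 × 3 = 81 days after Jun 2, 1987.
Jun has 30 days — 28 days to the end of Jun leaves 53.
Jul has 31 days (22 left).
22 days into Aug → Aug 22, 1987.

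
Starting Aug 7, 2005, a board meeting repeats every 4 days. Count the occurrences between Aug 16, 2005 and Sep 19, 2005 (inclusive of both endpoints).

Occurrences land 4·i days after Aug 7, 2005 for i = 0, 1, 2, …
Aug 16, 2005 is 9 days after the start; 9 ÷ 4 = 2 remainder 1; since the remainder is 1, round up to i = 3. First occurrence in the window: #4 on Aug 19, 2005 (3×4 = 12 days in).
Sep 19, 2005 is 43 days after the start; 43 ÷ 4 = 10 remainder 3. Last occurrence in the window: #11 on Sep 16, 2005.
Occurrences #4 through #11: 8 in total.

8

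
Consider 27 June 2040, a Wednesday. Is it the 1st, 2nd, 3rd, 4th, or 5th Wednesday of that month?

4th

Day 27 falls in week ⌈27/7⌉ of the month.
Days 1–7 hold the 1st Wednesday, 8–14 the 2nd, 15–21 the 3rd, 22–28 the 4th, 29–31 the 5th.
27 is in the range for the 4th.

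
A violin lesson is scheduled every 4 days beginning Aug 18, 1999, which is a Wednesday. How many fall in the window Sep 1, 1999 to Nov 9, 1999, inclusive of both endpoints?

Occurrences land 4·i days after Aug 18, 1999 for i = 0, 1, 2, …
Sep 1, 1999 is 14 days after the start; 14 ÷ 4 = 3 remainder 2; since the remainder is 2, round up to i = 4. First occurrence in the window: #5 on Sep 3, 1999 (4×4 = 16 days in).
Nov 9, 1999 is 83 days after the start; 83 ÷ 4 = 20 remainder 3. Last occurrence in the window: #21 on Nov 6, 1999.
Occurrences #5 through #21: 17 in total.

17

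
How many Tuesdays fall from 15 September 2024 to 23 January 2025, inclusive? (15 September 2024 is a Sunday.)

15 September 2024 is a Sunday; the first Tuesday on or after it is 17 September 2024 (2 days later).
From 17 September 2024 to 23 January 2025: 13 + 31 + 30 + 31 + 23 = 128 days (rest of September, October, November, December, January).
128 ÷ 7 = 18 full weeks with remainder 2, so 18 more Tuesdays after the first → 19.

19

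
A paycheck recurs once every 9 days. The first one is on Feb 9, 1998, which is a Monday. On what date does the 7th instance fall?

The 7th occurrence is 6 intervals after the first: 6 × 9 = 54 days after Feb 9, 1998.
Feb has 28 days — 19 days to the end of Feb leaves 35.
Mar has 31 days (4 left).
4 days into Apr → Apr 4, 1998.

Apr 4, 1998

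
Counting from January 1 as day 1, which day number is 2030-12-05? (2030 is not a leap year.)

339

Days in months before December: 31 + 28 + 31 + 30 + 31 + 30 + 31 + 31 + 30 + 31 + 30 = 334.
Plus 5 days into December → day 339.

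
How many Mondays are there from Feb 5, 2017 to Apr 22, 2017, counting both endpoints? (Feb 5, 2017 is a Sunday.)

11

Feb 5, 2017 is a Sunday; the first Monday on or after it is Feb 6, 2017 (1 day later).
From Feb 6, 2017 to Apr 22, 2017: 22 + 31 + 22 = 75 days (rest of Feb, Mar, Apr).
75 ÷ 7 = 10 full weeks with remainder 5, so 10 more Mondays after the first → 11.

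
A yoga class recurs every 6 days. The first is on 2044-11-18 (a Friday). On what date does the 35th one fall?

The 35th occurrence is 34 intervals after the first: 34 × 6 = 204 days after 2044-11-18.
November has 30 days — 12 days to the end of November leaves 192.
December has 31 days (161 left).
January has 31 days (130 left).
February has 28 days (102 left).
March has 31 days (71 left).
April has 30 days (41 left).
May has 31 days (10 left).
10 days into June → 2045-06-10.

2045-06-10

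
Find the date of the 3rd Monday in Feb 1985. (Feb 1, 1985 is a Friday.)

Feb 1985 begins on a Friday, so the first Monday is Feb 4 (3 days later).
The 3rd Monday is 2 weeks later: 4 + 14 = 18.

Feb 18, 1985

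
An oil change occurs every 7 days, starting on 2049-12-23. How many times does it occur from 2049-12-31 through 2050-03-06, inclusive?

Occurrences land 7·i days after 2049-12-23 for i = 0, 1, 2, …
2049-12-31 is 8 days after the start; 8 ÷ 7 = 1 remainder 1; since the remainder is 1, round up to i = 2. First occurrence in the window: #3 on 2050-01-06 (2×7 = 14 days in).
2050-03-06 is 73 days after the start; 73 ÷ 7 = 10 remainder 3. Last occurrence in the window: #11 on 2050-03-03.
Occurrences #3 through #11: 9 in total.

9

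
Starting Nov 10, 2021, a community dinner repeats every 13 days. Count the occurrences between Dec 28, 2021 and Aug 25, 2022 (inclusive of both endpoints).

Occurrences land 13·i days after Nov 10, 2021 for i = 0, 1, 2, …
Dec 28, 2021 is 48 days after the start; 48 ÷ 13 = 3 remainder 9; since the remainder is 9, round up to i = 4. First occurrence in the window: #5 on Jan 1, 2022 (4×13 = 52 days in).
Aug 25, 2022 is 288 days after the start; 288 ÷ 13 = 22 remainder 2. Last occurrence in the window: #23 on Aug 23, 2022.
Occurrences #5 through #23: 19 in total.

19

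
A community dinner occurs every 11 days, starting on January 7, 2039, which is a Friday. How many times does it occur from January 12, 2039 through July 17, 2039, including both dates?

Occurrences land 11·i days after January 7, 2039 for i = 0, 1, 2, …
January 12, 2039 is 5 days after the start; 5 ÷ 11 = 0 remainder 5; since the remainder is 5, round up to i = 1. First occurrence in the window: #2 on January 18, 2039 (1×11 = 11 days in).
July 17, 2039 is 191 days after the start; 191 ÷ 11 = 17 remainder 4. Last occurrence in the window: #18 on July 13, 2039.
Occurrences #2 through #18: 17 in total.

17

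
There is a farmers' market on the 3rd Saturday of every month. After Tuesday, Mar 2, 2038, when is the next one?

Mar 2038 starts on a Monday; its first Saturday is the 6th, so the 3rd Saturday is the 20th — Mar 20, 2038.
Mar 20, 2038 is after Mar 2, 2038, so that is the next one.

Mar 20, 2038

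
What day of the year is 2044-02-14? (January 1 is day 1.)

Days in months before February: 31 = 31.
Plus 14 days into February → day 45.

45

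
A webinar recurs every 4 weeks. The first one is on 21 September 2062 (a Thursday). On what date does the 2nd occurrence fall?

19 October 2062

The 2nd occurrence is 1 interval after the first: 1 × 28 = 28 days after 21 September 2062.
September has 30 days — 9 days to the end of September leaves 19.
19 days into October → 19 October 2062.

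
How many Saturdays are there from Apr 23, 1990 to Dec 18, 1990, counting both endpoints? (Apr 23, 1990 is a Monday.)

34

Apr 23, 1990 is a Monday; the first Saturday on or after it is Apr 28, 1990 (5 days later).
From Apr 28, 1990 to Dec 18, 1990: 2 + 31 + 30 + 31 + 31 + 30 + 31 + 30 + 18 = 234 days (rest of Apr, May, Jun, Jul, Aug, Sep, Oct, Nov, Dec).
234 ÷ 7 = 33 full weeks with remainder 3, so 33 more Saturdays after the first → 34.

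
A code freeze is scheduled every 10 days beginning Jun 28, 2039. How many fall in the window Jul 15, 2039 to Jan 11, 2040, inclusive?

Occurrences land 10·i days after Jun 28, 2039 for i = 0, 1, 2, …
Jul 15, 2039 is 17 days after the start; 17 ÷ 10 = 1 remainder 7; since the remainder is 7, round up to i = 2. First occurrence in the window: #3 on Jul 18, 2039 (2×10 = 20 days in).
Jan 11, 2040 is 197 days after the start; 197 ÷ 10 = 19 remainder 7. Last occurrence in the window: #20 on Jan 4, 2040.
Occurrences #3 through #20: 18 in total.

18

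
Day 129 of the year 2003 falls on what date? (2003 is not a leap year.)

Jan has 31 days (129 − 31 = 98 remain).
Feb has 28 days (98 − 28 = 70 remain).
Mar has 31 days (70 − 31 = 39 remain).
Apr has 30 days (39 − 30 = 9 remain).
9 into May → May 9.

May 9, 2003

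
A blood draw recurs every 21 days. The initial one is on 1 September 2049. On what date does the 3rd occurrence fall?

13 October 2049

The 3rd occurrence is 2 intervals after the first: 2 × 21 = 42 days after 1 September 2049.
September has 30 days — 29 days to the end of September leaves 13.
13 days into October → 13 October 2049.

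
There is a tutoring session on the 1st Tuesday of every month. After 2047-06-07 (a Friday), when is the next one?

June 2047 starts on a Saturday, so its 1st Tuesday is 2047-06-04 (3 days in).
That is not after 2047-06-07, so look at July 2047.
July 2047 starts on a Monday, so its 1st Tuesday is 2047-07-02 (1 day in).

2047-07-02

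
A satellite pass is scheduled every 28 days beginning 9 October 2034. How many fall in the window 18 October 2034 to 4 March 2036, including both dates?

Occurrences land 28·i days after 9 October 2034 for i = 0, 1, 2, …
18 October 2034 is 9 days after the start; 9 ÷ 28 = 0 remainder 9; since the remainder is 9, round up to i = 1. First occurrence in the window: #2 on 6 November 2034 (1×28 = 28 days in).
4 March 2036 is 512 days after the start; 512 ÷ 28 = 18 remainder 8. Last occurrence in the window: #19 on 25 February 2036.
Occurrences #2 through #19: 18 in total.

18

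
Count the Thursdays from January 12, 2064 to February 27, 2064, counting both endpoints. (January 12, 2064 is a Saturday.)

January 12, 2064 is a Saturday; the first Thursday on or after it is January 17, 2064 (5 days later).
From January 17, 2064 to February 27, 2064: 14 + 27 = 41 days (rest of January, February).
41 ÷ 7 = 5 full weeks with remainder 6, so 5 more Thursdays after the first → 6.

6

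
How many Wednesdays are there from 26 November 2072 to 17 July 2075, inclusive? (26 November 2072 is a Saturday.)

26 November 2072 is a Saturday; the first Wednesday on or after it is 30 November 2072 (4 days later).
From 30 November 2072 to 17 July 2075: 31 + 365 + 365 + 198 = 959 days (rest of 2072, 2073, 2074, to 17 July 2075 in 2075).
959 ÷ 7 = 137 full weeks with remainder 0, so 137 more Wednesdays after the first → 138.

138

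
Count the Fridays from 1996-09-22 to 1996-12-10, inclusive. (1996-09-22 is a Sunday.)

11

1996-09-22 is a Sunday; the first Friday on or after it is 1996-09-27 (5 days later).
From 1996-09-27 to 1996-12-10: 3 + 31 + 30 + 10 = 74 days (rest of September, October, November, December).
74 ÷ 7 = 10 full weeks with remainder 4, so 10 more Fridays after the first → 11.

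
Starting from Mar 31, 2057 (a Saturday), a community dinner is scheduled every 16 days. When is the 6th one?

Jun 19, 2057

The 6th occurrence is 5 intervals after the first: 5 × 16 = 80 days after Mar 31, 2057.
Mar has 31 days — 0 days to the end of Mar leaves 80.
Apr has 30 days (50 left).
May has 31 days (19 left).
19 days into Jun → Jun 19, 2057.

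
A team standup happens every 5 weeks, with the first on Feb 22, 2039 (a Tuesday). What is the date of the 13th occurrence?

Apr 17, 2040

The 13th occurrence is 12 intervals after the first: 12 × 35 = 420 days after Feb 22, 2039.
Feb has 28 days — 6 days to the end of Feb leaves 414.
From end of Feb to end of 2039 is 306 days (108 left).
Jan has 31 days (77 left).
Feb has 29 days (48 left).
Mar has 31 days (17 left).
17 days into Apr → Apr 17, 2040.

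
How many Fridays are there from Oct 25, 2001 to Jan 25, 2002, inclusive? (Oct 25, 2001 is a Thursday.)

14

Oct 25, 2001 is a Thursday; the first Friday on or after it is Oct 26, 2001 (1 day later).
From Oct 26, 2001 to Jan 25, 2002: 5 + 30 + 31 + 25 = 91 days (rest of Oct, Nov, Dec, Jan).
91 ÷ 7 = 13 full weeks with remainder 0, so 13 more Fridays after the first → 14.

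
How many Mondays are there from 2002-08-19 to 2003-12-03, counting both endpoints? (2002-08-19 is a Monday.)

68

2002-08-19 is a Monday; the first Monday on or after it is 2002-08-19.
From 2002-08-19 to 2003-12-03: 134 + 337 = 471 days (rest of 2002, to 2003-12-03 in 2003).
471 ÷ 7 = 67 full weeks with remainder 2, so 67 more Mondays after the first → 68.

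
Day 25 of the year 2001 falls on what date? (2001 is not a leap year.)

25 January 2001

25 into January → January 25.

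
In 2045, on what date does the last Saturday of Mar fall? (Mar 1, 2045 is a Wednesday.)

Mar 2045 begins on a Wednesday, so the first Saturday is Mar 4 (3 days later).
Mar 2045 has 31 days. Adding weeks: 4, 11, 18, 25 — the last one ≤ 31 is the 25th.

Mar 25, 2045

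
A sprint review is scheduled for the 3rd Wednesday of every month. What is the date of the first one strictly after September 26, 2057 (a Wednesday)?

September 2057 starts on a Saturday; its first Wednesday is the 5th, so the 3rd Wednesday is the 19th — September 19, 2057.
That is not after September 26, 2057, so look at October 2057.
October 2057 starts on a Monday; its first Wednesday is the 3rd, so the 3rd Wednesday is the 17th — October 17, 2057.

October 17, 2057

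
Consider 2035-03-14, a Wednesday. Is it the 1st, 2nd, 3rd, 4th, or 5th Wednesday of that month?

Day 14 falls in week ⌈14/7⌉ of the month.
Days 1–7 hold the 1st Wednesday, 8–14 the 2nd, 15–21 the 3rd, 22–28 the 4th, 29–31 the 5th.
14 is in the range for the 2nd.

2nd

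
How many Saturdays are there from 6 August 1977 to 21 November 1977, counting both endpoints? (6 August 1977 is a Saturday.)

6 August 1977 is a Saturday; the first Saturday on or after it is 6 August 1977.
From 6 August 1977 to 21 November 1977: 25 + 30 + 31 + 21 = 107 days (rest of August, September, October, November).
107 ÷ 7 = 15 full weeks with remainder 2, so 15 more Saturdays after the first → 16.

16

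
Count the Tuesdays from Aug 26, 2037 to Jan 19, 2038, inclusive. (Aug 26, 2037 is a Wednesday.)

21

Aug 26, 2037 is a Wednesday; the first Tuesday on or after it is Sep 1, 2037 (6 days later).
From Sep 1, 2037 to Jan 19, 2038: 29 + 31 + 30 + 31 + 19 = 140 days (rest of Sep, Oct, Nov, Dec, Jan).
140 ÷ 7 = 20 full weeks with remainder 0, so 20 more Tuesdays after the first → 21.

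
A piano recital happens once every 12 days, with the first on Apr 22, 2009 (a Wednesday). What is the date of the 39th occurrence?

Jul 22, 2010

The 39th occurrence is 38 intervals after the first: 38 × 12 = 456 days after Apr 22, 2009.
Apr has 30 days — 8 days to the end of Apr leaves 448.
From end of Apr to end of 2009 is 245 days (203 left).
Jan has 31 days (172 left).
Feb has 28 days (144 left).
Mar has 31 days (113 left).
Apr has 30 days (83 left).
May has 31 days (52 left).
Jun has 30 days (22 left).
22 days into Jul → Jul 22, 2010.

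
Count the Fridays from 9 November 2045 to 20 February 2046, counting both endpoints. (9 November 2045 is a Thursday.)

15

9 November 2045 is a Thursday; the first Friday on or after it is 10 November 2045 (1 day later).
From 10 November 2045 to 20 February 2046: 20 + 31 + 31 + 20 = 102 days (rest of November, December, January, February).
102 ÷ 7 = 14 full weeks with remainder 4, so 14 more Fridays after the first → 15.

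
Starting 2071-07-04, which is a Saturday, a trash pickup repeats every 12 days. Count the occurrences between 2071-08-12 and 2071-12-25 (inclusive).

Occurrences land 12·i days after 2071-07-04 for i = 0, 1, 2, …
2071-08-12 is 39 days after the start; 39 ÷ 12 = 3 remainder 3; since the remainder is 3, round up to i = 4. First occurrence in the window: #5 on 2071-08-21 (4×12 = 48 days in).
2071-12-25 is 174 days after the start; 174 ÷ 12 = 14 remainder 6. Last occurrence in the window: #15 on 2071-12-19.
Occurrences #5 through #15: 11 in total.

11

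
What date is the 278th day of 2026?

2026-10-05

January has 31 days (278 − 31 = 247 remain).
February has 28 days (247 − 28 = 219 remain).
March has 31 days (219 − 31 = 188 remain).
April has 30 days (188 − 30 = 158 remain).
May has 31 days (158 − 31 = 127 remain).
June has 30 days (127 − 30 = 97 remain).
July has 31 days (97 − 31 = 66 remain).
August has 31 days (66 − 31 = 35 remain).
September has 30 days (35 − 30 = 5 remain).
5 into October → October 5.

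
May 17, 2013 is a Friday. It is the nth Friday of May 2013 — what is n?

Day 17 falls in week ⌈17/7⌉ of the month.
Days 1–7 hold the 1st Friday, 8–14 the 2nd, 15–21 the 3rd, 22–28 the 4th, 29–31 the 5th.
17 is in the range for the 3rd.

3rd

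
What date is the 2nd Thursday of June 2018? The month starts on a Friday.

June 2018 begins on a Friday, so the first Thursday is June 7 (6 days later).
The 2nd Thursday is 1 weeks later: 7 + 7 = 14.

14 June 2018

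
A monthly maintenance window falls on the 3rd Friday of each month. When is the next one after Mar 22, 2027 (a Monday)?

Apr 16, 2027

Mar 2027 starts on a Monday; its first Friday is the 5th, so the 3rd Friday is the 19th — Mar 19, 2027.
That is not after Mar 22, 2027, so look at Apr 2027.
Apr 2027 starts on a Thursday; its first Friday is the 2nd, so the 3rd Friday is the 16th — Apr 16, 2027.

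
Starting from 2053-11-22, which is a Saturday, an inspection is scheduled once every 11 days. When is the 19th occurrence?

2054-06-08

The 19th occurrence is 18 intervals after the first: 18 × 11 = 198 days after 2053-11-22.
November has 30 days — 8 days to the end of November leaves 190.
December has 31 days (159 left).
January has 31 days (128 left).
February has 28 days (100 left).
March has 31 days (69 left).
April has 30 days (39 left).
May has 31 days (8 left).
8 days into June → 2054-06-08.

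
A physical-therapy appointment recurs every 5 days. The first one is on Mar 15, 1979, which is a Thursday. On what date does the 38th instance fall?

The 38th occurrence is 37 intervals after the first: 37 × 5 = 185 days after Mar 15, 1979.
Mar has 31 days — 16 days to the end of Mar leaves 169.
Apr has 30 days (139 left).
May has 31 days (108 left).
Jun has 30 days (78 left).
Jul has 31 days (47 left).
Aug has 31 days (16 left).
16 days into Sep → Sep 16, 1979.

Sep 16, 1979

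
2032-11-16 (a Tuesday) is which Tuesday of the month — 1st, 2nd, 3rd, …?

3rd

Day 16 falls in week ⌈16/7⌉ of the month.
Days 1–7 hold the 1st Tuesday, 8–14 the 2nd, 15–21 the 3rd, 22–28 the 4th, 29–31 the 5th.
16 is in the range for the 3rd.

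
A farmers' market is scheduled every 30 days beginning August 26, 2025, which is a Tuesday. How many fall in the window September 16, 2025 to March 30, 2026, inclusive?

Occurrences land 30·i days after August 26, 2025 for i = 0, 1, 2, …
September 16, 2025 is 21 days after the start; 21 ÷ 30 = 0 remainder 21; since the remainder is 21, round up to i = 1. First occurrence in the window: #2 on September 25, 2025 (1×30 = 30 days in).
March 30, 2026 is 216 days after the start; 216 ÷ 30 = 7 remainder 6. Last occurrence in the window: #8 on March 24, 2026.
Occurrences #2 through #8: 7 in total.

7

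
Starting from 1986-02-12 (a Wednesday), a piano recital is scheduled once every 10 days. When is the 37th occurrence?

1987-02-07

The 37th occurrence is 36 intervals after the first: 36 × 10 = 360 days after 1986-02-12.
February has 28 days — 16 days to the end of February leaves 344.
March has 31 days (313 left).
April has 30 days (283 left).
May has 31 days (252 left).
June has 30 days (222 left).
July has 31 days (191 left).
August has 31 days (160 left).
September has 30 days (130 left).
October has 31 days (99 left).
November has 30 days (69 left).
December has 31 days (38 left).
January has 31 days (7 left).
7 days into February → 1987-02-07.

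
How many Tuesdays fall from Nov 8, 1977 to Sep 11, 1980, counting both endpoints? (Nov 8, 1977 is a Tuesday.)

149

Nov 8, 1977 is a Tuesday; the first Tuesday on or after it is Nov 8, 1977.
From Nov 8, 1977 to Sep 11, 1980: 53 + 365 + 365 + 255 = 1038 days (rest of 1977, 1978, 1979, to Sep 11, 1980 in 1980).
1038 ÷ 7 = 148 full weeks with remainder 2, so 148 more Tuesdays after the first → 149.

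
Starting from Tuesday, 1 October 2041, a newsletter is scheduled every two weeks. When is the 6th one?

10 December 2041

The 6th occurrence is 5 intervals after the first: 5 × 14 = 70 days after 1 October 2041.
October has 31 days — 30 days to the end of October leaves 40.
November has 30 days (10 left).
10 days into December → 10 December 2041.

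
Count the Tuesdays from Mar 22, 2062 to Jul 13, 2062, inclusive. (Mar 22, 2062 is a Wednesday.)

Mar 22, 2062 is a Wednesday; the first Tuesday on or after it is Mar 28, 2062 (6 days later).
From Mar 28, 2062 to Jul 13, 2062: 3 + 30 + 31 + 30 + 13 = 107 days (rest of Mar, Apr, May, Jun, Jul).
107 ÷ 7 = 15 full weeks with remainder 2, so 15 more Tuesdays after the first → 16.

16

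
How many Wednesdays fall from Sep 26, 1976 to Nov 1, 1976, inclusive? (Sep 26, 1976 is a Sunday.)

Sep 26, 1976 is a Sunday; the first Wednesday on or after it is Sep 29, 1976 (3 days later).
From Sep 29, 1976 to Nov 1, 1976: 1 + 31 + 1 = 33 days (rest of Sep, Oct, Nov).
33 ÷ 7 = 4 full weeks with remainder 5, so 4 more Wednesdays after the first → 5.

5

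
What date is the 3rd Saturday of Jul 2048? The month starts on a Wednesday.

Jul 18, 2048

Jul 2048 begins on a Wednesday, so the first Saturday is Jul 4 (3 days later).
The 3rd Saturday is 2 weeks later: 4 + 14 = 18.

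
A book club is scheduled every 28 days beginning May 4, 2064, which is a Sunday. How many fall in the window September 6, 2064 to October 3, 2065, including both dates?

14

Occurrences land 28·i days after May 4, 2064 for i = 0, 1, 2, …
September 6, 2064 is 125 days after the start; 125 ÷ 28 = 4 remainder 13; since the remainder is 13, round up to i = 5. First occurrence in the window: #6 on September 21, 2064 (5×28 = 140 days in).
October 3, 2065 is 517 days after the start; 517 ÷ 28 = 18 remainder 13. Last occurrence in the window: #19 on September 20, 2065.
Occurrences #6 through #19: 14 in total.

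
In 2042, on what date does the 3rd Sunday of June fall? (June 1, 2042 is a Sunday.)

June 2042 begins on a Sunday, so the first Sunday is June 1.
The 3rd Sunday is 2 weeks later: 1 + 14 = 15.

2042-06-15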